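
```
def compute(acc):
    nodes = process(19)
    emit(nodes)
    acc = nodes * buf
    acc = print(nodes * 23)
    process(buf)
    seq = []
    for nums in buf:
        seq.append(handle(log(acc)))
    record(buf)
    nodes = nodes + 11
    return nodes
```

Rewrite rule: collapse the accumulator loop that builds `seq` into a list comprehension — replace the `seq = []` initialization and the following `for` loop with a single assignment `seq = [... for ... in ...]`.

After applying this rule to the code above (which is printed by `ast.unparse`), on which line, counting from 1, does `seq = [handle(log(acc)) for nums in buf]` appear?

7

Transformed code:
def compute(acc):
    nodes = process(19)
    emit(nodes)
    acc = nodes * buf
    acc = print(nodes * 23)
    process(buf)
    seq = [handle(log(acc)) for nums in buf]
    record(buf)
    nodes = nodes + 11
    return nodes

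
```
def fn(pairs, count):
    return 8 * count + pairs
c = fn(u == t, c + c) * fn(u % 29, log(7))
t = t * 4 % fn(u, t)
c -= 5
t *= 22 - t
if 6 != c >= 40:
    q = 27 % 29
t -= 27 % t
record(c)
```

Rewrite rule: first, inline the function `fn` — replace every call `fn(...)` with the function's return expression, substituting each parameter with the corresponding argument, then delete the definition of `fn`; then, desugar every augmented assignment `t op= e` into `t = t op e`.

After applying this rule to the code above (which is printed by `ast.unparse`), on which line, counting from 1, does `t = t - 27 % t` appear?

7

Transformed code:
c = (8 * (c + c) + (u == t)) * (8 * log(7) + u % 29)
t = t * 4 % (8 * t + u)
c = c - 5
t = t * (22 - t)
if 6 != c >= 40:
    q = 27 % 29
t = t - 27 % t
record(c)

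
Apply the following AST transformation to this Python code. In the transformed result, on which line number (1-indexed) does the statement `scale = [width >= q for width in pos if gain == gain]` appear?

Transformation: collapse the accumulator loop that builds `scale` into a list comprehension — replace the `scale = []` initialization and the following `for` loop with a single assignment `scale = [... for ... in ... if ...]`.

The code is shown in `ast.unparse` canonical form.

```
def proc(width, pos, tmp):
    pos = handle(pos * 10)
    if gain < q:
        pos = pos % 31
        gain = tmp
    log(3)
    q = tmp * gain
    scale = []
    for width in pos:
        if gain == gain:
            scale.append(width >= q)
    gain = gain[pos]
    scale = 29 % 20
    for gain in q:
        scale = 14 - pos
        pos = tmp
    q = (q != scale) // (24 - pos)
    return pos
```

8

Transformed code:
def proc(width, pos, tmp):
    pos = handle(pos * 10)
    if gain < q:
        pos = pos % 31
        gain = tmp
    log(3)
    q = tmp * gain
    scale = [width >= q for width in pos if gain == gain]
    gain = gain[pos]
    scale = 29 % 20
    for gain in q:
        scale = 14 - pos
        pos = tmp
    q = (q != scale) // (24 - pos)
    return pos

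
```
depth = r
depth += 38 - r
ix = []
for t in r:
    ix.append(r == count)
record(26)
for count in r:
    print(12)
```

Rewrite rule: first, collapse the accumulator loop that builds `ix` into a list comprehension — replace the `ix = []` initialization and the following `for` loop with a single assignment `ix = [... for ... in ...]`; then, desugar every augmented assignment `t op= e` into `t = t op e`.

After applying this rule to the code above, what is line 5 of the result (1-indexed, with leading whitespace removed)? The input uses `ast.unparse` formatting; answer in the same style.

Transformed code:
depth = r
depth = depth + (38 - r)
ix = [r == count for t in r]
record(26)
for count in r:
    print(12)

for count in r:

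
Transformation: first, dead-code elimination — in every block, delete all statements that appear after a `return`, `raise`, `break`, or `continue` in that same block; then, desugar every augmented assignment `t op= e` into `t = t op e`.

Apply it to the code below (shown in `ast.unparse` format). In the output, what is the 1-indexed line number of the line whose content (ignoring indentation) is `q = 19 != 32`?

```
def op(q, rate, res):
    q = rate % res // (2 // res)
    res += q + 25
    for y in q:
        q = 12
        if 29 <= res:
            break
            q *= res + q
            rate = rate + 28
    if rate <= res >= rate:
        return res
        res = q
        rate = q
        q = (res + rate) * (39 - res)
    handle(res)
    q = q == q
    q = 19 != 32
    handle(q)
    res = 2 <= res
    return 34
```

Transformed code:
def op(q, rate, res):
    q = rate % res // (2 // res)
    res = res + (q + 25)
    for y in q:
        q = 12
        if 29 <= res:
            break
    if rate <= res >= rate:
        return res
    handle(res)
    q = q == q
    q = 19 != 32
    handle(q)
    res = 2 <= res
    return 34

12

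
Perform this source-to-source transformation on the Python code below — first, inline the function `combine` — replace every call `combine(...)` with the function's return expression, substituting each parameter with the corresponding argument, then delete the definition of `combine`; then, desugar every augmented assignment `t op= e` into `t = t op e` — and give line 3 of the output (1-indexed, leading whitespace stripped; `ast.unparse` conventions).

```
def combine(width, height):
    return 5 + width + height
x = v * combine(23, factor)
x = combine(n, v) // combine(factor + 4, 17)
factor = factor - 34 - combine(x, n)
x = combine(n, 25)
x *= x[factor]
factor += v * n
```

Transformed code:
x = v * (5 + 23 + factor)
x = (5 + n + v) // (5 + (factor + 4) + 17)
factor = factor - 34 - (5 + x + n)
x = 5 + n + 25
x = x * x[factor]
factor = factor + v * n

factor = factor - 34 - (5 + x + n)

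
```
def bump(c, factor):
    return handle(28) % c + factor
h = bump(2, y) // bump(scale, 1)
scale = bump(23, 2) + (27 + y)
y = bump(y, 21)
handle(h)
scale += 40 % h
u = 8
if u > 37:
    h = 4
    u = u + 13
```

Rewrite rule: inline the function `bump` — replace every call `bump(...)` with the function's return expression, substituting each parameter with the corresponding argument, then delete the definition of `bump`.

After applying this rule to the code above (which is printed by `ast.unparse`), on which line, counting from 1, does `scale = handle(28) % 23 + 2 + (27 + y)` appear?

2

Transformed code:
h = (handle(28) % 2 + y) // (handle(28) % scale + 1)
scale = handle(28) % 23 + 2 + (27 + y)
y = handle(28) % y + 21
handle(h)
scale += 40 % h
u = 8
if u > 37:
    h = 4
    u = u + 13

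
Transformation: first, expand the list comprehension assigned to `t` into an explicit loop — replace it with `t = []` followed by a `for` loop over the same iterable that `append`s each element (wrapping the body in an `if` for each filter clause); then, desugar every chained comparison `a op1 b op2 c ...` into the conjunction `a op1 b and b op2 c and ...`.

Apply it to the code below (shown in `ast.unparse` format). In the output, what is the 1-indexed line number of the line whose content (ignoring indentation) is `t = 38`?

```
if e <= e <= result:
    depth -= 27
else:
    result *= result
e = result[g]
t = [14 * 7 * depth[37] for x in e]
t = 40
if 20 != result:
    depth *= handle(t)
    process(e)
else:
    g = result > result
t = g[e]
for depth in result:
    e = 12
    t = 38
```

Transformed code:
if e <= e and e <= result:
    depth -= 27
else:
    result *= result
e = result[g]
t = []
for x in e:
    t.append(14 * 7 * depth[37])
t = 40
if 20 != result:
    depth *= handle(t)
    process(e)
else:
    g = result > result
t = g[e]
for depth in result:
    e = 12
    t = 38

18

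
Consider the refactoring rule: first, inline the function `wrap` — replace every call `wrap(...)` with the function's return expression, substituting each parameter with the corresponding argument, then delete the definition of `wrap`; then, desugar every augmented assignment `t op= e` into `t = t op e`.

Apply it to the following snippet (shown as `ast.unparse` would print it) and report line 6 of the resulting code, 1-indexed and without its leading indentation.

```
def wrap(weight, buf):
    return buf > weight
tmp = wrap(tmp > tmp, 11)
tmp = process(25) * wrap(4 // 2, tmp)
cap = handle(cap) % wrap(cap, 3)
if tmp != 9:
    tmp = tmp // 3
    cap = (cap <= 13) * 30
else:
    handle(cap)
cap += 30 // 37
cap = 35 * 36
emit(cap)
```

cap = (cap <= 13) * 30

Transformed code:
tmp = 11 > (tmp > tmp)
tmp = process(25) * (tmp > 4 // 2)
cap = handle(cap) % (3 > cap)
if tmp != 9:
    tmp = tmp // 3
    cap = (cap <= 13) * 30
else:
    handle(cap)
cap = cap + 30 // 37
cap = 35 * 36
emit(cap)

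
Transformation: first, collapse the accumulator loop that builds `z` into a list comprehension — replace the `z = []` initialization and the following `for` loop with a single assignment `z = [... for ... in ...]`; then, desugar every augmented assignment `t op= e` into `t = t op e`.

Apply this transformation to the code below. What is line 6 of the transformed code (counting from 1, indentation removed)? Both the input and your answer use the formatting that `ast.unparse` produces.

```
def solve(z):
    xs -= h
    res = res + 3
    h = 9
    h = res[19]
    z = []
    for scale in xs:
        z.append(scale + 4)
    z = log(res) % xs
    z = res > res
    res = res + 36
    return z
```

Transformed code:
def solve(z):
    xs = xs - h
    res = res + 3
    h = 9
    h = res[19]
    z = [scale + 4 for scale in xs]
    z = log(res) % xs
    z = res > res
    res = res + 36
    return z

z = [scale + 4 for scale in xs]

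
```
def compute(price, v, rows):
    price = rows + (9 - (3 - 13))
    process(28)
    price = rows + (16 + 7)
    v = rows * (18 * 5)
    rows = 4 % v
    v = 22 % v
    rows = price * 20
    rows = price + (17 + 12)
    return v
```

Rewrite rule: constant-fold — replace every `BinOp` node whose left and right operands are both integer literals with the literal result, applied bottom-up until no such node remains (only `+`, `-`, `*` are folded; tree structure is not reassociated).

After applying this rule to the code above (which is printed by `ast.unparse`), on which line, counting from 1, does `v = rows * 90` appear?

5

Transformed code:
def compute(price, v, rows):
    price = rows + 19
    process(28)
    price = rows + 23
    v = rows * 90
    rows = 4 % v
    v = 22 % v
    rows = price * 20
    rows = price + 29
    return v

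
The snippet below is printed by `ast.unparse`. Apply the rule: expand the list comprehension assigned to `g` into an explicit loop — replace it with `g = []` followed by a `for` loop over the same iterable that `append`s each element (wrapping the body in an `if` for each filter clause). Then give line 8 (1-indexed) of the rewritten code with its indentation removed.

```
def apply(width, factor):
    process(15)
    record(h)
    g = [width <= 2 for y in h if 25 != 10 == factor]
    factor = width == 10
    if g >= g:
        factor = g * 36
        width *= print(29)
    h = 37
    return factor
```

Transformed code:
def apply(width, factor):
    process(15)
    record(h)
    g = []
    for y in h:
        if 25 != 10 == factor:
            g.append(width <= 2)
    factor = width == 10
    if g >= g:
        factor = g * 36
        width *= print(29)
    h = 37
    return factor

factor = width == 10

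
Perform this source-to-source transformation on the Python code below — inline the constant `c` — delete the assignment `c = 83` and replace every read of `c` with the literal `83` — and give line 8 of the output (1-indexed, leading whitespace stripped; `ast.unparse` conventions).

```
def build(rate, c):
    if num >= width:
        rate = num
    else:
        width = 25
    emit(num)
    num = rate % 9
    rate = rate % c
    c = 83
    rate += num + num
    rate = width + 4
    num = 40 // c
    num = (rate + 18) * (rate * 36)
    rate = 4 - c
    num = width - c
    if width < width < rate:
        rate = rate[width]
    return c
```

rate = rate % 83

Transformed code:
def build(rate, c):
    if num >= width:
        rate = num
    else:
        width = 25
    emit(num)
    num = rate % 9
    rate = rate % 83
    rate += num + num
    rate = width + 4
    num = 40 // 83
    num = (rate + 18) * (rate * 36)
    rate = 4 - 83
    num = width - 83
    if width < width < rate:
        rate = rate[width]
    return 83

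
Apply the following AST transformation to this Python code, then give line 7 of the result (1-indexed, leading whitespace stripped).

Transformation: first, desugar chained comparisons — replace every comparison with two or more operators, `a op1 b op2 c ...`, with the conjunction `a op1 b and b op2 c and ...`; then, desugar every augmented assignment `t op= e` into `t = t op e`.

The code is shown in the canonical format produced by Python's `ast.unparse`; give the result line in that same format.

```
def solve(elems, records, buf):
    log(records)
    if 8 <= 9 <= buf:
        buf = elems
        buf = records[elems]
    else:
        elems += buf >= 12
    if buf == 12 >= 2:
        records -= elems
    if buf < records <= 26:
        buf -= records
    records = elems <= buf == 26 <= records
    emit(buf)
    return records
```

elems = elems + (buf >= 12)

Transformed code:
def solve(elems, records, buf):
    log(records)
    if 8 <= 9 and 9 <= buf:
        buf = elems
        buf = records[elems]
    else:
        elems = elems + (buf >= 12)
    if buf == 12 and 12 >= 2:
        records = records - elems
    if buf < records and records <= 26:
        buf = buf - records
    records = elems <= buf and buf == 26 and (26 <= records)
    emit(buf)
    return records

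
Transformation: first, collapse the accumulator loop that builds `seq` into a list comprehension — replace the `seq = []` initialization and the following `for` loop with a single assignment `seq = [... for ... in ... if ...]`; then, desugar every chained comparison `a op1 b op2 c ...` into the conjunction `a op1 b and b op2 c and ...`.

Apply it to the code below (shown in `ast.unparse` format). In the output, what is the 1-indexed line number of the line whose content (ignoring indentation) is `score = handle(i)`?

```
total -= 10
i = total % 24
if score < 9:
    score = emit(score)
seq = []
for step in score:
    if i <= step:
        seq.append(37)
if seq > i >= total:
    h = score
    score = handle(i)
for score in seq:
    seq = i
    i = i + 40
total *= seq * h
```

Transformed code:
total -= 10
i = total % 24
if score < 9:
    score = emit(score)
seq = [37 for step in score if i <= step]
if seq > i and i >= total:
    h = score
    score = handle(i)
for score in seq:
    seq = i
    i = i + 40
total *= seq * h

8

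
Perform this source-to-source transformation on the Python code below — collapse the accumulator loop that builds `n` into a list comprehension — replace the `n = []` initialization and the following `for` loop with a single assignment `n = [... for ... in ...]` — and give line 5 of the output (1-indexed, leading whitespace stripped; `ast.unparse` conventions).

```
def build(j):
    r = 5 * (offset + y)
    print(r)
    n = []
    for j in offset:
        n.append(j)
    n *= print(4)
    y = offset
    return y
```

Transformed code:
def build(j):
    r = 5 * (offset + y)
    print(r)
    n = [j for j in offset]
    n *= print(4)
    y = offset
    return y

n *= print(4)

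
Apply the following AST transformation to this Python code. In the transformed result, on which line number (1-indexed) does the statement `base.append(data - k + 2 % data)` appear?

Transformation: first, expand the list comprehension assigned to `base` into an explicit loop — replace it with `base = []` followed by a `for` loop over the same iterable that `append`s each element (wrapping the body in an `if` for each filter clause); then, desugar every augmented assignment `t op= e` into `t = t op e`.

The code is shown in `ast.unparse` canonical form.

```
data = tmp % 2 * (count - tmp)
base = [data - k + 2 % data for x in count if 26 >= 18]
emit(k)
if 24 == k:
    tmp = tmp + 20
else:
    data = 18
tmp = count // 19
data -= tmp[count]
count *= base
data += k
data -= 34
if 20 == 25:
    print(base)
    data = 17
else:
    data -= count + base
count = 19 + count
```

5

Transformed code:
data = tmp % 2 * (count - tmp)
base = []
for x in count:
    if 26 >= 18:
        base.append(data - k + 2 % data)
emit(k)
if 24 == k:
    tmp = tmp + 20
else:
    data = 18
tmp = count // 19
data = data - tmp[count]
count = count * base
data = data + k
data = data - 34
if 20 == 25:
    print(base)
    data = 17
else:
    data = data - (count + base)
count = 19 + count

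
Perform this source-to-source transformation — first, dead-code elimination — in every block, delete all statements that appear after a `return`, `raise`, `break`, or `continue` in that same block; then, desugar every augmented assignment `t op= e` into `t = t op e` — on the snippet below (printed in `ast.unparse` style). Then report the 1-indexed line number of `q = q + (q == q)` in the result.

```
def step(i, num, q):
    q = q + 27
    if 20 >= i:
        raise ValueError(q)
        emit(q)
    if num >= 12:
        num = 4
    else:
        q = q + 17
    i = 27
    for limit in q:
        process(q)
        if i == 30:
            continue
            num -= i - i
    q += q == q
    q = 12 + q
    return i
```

Transformed code:
def step(i, num, q):
    q = q + 27
    if 20 >= i:
        raise ValueError(q)
    if num >= 12:
        num = 4
    else:
        q = q + 17
    i = 27
    for limit in q:
        process(q)
        if i == 30:
            continue
    q = q + (q == q)
    q = 12 + q
    return i

14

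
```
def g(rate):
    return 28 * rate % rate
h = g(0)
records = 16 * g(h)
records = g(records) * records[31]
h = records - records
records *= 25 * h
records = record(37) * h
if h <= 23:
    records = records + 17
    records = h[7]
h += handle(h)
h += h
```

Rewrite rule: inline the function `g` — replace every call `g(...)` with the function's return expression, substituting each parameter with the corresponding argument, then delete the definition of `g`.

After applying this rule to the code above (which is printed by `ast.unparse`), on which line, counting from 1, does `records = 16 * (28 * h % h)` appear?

2

Transformed code:
h = 28 * 0 % 0
records = 16 * (28 * h % h)
records = 28 * records % records * records[31]
h = records - records
records *= 25 * h
records = record(37) * h
if h <= 23:
    records = records + 17
    records = h[7]
h += handle(h)
h += h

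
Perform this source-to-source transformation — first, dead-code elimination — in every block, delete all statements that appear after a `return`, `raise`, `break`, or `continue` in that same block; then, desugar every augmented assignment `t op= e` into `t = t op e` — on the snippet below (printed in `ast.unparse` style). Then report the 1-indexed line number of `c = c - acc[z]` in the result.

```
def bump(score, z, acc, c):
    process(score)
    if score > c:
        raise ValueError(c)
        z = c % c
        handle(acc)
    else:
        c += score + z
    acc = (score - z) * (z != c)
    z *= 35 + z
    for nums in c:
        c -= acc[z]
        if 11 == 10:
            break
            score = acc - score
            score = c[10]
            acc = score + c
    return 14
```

10

Transformed code:
def bump(score, z, acc, c):
    process(score)
    if score > c:
        raise ValueError(c)
    else:
        c = c + (score + z)
    acc = (score - z) * (z != c)
    z = z * (35 + z)
    for nums in c:
        c = c - acc[z]
        if 11 == 10:
            break
    return 14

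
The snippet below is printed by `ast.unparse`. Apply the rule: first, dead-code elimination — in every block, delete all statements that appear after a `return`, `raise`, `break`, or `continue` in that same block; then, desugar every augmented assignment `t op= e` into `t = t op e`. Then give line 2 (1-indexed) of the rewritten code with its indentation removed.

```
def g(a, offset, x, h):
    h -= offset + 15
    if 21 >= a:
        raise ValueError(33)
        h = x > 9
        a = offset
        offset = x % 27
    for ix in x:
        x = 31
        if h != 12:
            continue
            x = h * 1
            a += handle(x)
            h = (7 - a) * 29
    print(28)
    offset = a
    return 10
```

Transformed code:
def g(a, offset, x, h):
    h = h - (offset + 15)
    if 21 >= a:
        raise ValueError(33)
    for ix in x:
        x = 31
        if h != 12:
            continue
    print(28)
    offset = a
    return 10

h = h - (offset + 15)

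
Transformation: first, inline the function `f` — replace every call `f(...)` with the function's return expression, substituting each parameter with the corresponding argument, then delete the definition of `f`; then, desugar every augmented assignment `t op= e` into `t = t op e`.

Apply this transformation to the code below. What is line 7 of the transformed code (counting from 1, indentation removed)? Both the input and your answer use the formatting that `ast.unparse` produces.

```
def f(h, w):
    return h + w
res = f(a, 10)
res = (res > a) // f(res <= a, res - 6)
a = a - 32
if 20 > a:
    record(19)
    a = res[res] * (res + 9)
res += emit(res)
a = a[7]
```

res = res + emit(res)

Transformed code:
res = a + 10
res = (res > a) // ((res <= a) + (res - 6))
a = a - 32
if 20 > a:
    record(19)
    a = res[res] * (res + 9)
res = res + emit(res)
a = a[7]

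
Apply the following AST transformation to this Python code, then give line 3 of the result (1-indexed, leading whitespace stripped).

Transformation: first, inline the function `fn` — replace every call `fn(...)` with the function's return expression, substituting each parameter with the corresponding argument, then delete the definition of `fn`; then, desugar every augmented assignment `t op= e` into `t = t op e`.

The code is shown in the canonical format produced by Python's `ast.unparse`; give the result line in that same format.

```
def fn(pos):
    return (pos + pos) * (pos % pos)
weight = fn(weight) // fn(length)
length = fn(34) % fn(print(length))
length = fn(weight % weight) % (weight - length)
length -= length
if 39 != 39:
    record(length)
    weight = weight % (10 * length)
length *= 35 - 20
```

length = (weight % weight + weight % weight) * (weight % weight % (weight % weight)) % (weight - length)

Transformed code:
weight = (weight + weight) * (weight % weight) // ((length + length) * (length % length))
length = (34 + 34) * (34 % 34) % ((print(length) + print(length)) * (print(length) % print(length)))
length = (weight % weight + weight % weight) * (weight % weight % (weight % weight)) % (weight - length)
length = length - length
if 39 != 39:
    record(length)
    weight = weight % (10 * length)
length = length * (35 - 20)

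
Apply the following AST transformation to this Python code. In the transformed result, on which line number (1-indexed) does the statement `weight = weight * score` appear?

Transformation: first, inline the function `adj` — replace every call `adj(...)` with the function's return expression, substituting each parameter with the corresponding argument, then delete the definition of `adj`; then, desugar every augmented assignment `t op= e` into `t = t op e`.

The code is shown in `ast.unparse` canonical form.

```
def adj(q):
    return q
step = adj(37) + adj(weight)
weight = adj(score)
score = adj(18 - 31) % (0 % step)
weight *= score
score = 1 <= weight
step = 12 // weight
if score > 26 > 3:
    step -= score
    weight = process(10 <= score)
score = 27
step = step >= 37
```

Transformed code:
step = 37 + weight
weight = score
score = (18 - 31) % (0 % step)
weight = weight * score
score = 1 <= weight
step = 12 // weight
if score > 26 > 3:
    step = step - score
    weight = process(10 <= score)
score = 27
step = step >= 37

4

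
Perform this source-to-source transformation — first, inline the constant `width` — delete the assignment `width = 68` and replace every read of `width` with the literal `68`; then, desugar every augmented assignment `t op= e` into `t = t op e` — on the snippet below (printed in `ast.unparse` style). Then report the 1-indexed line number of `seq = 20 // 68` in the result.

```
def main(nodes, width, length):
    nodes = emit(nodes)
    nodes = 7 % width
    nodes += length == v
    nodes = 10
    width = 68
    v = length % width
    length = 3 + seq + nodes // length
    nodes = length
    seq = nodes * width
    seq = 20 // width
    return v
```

10

Transformed code:
def main(nodes, width, length):
    nodes = emit(nodes)
    nodes = 7 % 68
    nodes = nodes + (length == v)
    nodes = 10
    v = length % 68
    length = 3 + seq + nodes // length
    nodes = length
    seq = nodes * 68
    seq = 20 // 68
    return v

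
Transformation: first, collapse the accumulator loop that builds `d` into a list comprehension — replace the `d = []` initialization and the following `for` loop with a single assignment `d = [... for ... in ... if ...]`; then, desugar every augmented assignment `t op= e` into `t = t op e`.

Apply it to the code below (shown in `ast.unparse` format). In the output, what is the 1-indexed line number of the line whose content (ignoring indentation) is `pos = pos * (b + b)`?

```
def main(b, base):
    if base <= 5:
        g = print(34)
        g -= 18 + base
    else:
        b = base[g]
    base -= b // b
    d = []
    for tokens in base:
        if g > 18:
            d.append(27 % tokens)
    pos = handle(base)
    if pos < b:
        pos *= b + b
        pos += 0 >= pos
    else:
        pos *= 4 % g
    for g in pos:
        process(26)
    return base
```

11

Transformed code:
def main(b, base):
    if base <= 5:
        g = print(34)
        g = g - (18 + base)
    else:
        b = base[g]
    base = base - b // b
    d = [27 % tokens for tokens in base if g > 18]
    pos = handle(base)
    if pos < b:
        pos = pos * (b + b)
        pos = pos + (0 >= pos)
    else:
        pos = pos * (4 % g)
    for g in pos:
        process(26)
    return base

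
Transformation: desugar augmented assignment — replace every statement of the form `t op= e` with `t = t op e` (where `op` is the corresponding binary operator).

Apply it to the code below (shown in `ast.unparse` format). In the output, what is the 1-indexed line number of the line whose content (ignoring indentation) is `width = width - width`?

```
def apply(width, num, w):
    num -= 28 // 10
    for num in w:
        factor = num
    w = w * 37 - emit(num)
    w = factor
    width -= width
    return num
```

Transformed code:
def apply(width, num, w):
    num = num - 28 // 10
    for num in w:
        factor = num
    w = w * 37 - emit(num)
    w = factor
    width = width - width
    return num

7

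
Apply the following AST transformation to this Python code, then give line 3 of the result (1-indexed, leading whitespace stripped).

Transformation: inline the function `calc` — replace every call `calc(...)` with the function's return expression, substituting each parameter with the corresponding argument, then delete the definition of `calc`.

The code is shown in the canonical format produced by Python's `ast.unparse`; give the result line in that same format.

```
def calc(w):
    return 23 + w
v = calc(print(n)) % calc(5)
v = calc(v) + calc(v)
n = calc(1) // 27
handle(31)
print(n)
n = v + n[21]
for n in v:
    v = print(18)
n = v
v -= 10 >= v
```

Transformed code:
v = (23 + print(n)) % (23 + 5)
v = 23 + v + (23 + v)
n = (23 + 1) // 27
handle(31)
print(n)
n = v + n[21]
for n in v:
    v = print(18)
n = v
v -= 10 >= v

n = (23 + 1) // 27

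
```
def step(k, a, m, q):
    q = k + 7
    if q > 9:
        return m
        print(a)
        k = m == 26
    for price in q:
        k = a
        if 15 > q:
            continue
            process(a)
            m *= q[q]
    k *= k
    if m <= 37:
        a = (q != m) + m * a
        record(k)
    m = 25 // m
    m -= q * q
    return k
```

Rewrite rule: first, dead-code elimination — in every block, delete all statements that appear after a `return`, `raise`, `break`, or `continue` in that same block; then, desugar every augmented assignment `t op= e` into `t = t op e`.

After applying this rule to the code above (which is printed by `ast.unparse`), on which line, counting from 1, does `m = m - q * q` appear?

Transformed code:
def step(k, a, m, q):
    q = k + 7
    if q > 9:
        return m
    for price in q:
        k = a
        if 15 > q:
            continue
    k = k * k
    if m <= 37:
        a = (q != m) + m * a
        record(k)
    m = 25 // m
    m = m - q * q
    return k

14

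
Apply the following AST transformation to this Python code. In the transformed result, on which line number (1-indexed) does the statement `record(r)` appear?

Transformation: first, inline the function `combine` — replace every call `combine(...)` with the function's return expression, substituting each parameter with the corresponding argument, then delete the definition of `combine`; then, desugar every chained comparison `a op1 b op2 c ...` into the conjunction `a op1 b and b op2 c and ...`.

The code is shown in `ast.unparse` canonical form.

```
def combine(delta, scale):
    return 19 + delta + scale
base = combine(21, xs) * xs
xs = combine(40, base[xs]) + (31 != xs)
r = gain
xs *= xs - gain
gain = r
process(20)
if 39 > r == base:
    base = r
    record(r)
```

Transformed code:
base = (19 + 21 + xs) * xs
xs = 19 + 40 + base[xs] + (31 != xs)
r = gain
xs *= xs - gain
gain = r
process(20)
if 39 > r and r == base:
    base = r
    record(r)

9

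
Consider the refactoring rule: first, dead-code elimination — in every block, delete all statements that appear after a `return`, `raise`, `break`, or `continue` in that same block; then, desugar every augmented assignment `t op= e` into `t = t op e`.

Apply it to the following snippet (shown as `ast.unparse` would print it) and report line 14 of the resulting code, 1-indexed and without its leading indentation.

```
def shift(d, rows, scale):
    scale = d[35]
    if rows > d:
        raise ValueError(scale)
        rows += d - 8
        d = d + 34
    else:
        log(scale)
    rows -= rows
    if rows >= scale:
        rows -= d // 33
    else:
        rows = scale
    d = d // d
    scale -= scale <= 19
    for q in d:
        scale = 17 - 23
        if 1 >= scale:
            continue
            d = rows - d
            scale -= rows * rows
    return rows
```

Transformed code:
def shift(d, rows, scale):
    scale = d[35]
    if rows > d:
        raise ValueError(scale)
    else:
        log(scale)
    rows = rows - rows
    if rows >= scale:
        rows = rows - d // 33
    else:
        rows = scale
    d = d // d
    scale = scale - (scale <= 19)
    for q in d:
        scale = 17 - 23
        if 1 >= scale:
            continue
    return rows

for q in d:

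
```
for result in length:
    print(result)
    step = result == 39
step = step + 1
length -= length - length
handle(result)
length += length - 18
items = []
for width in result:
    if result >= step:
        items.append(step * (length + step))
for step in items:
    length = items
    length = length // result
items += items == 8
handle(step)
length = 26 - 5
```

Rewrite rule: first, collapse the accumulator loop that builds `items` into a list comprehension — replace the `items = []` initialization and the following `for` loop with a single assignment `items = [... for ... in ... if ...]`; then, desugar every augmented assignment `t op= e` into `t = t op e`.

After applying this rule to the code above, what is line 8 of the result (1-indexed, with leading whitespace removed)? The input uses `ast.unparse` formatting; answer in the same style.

items = [step * (length + step) for width in result if result >= step]

Transformed code:
for result in length:
    print(result)
    step = result == 39
step = step + 1
length = length - (length - length)
handle(result)
length = length + (length - 18)
items = [step * (length + step) for width in result if result >= step]
for step in items:
    length = items
    length = length // result
items = items + (items == 8)
handle(step)
length = 26 - 5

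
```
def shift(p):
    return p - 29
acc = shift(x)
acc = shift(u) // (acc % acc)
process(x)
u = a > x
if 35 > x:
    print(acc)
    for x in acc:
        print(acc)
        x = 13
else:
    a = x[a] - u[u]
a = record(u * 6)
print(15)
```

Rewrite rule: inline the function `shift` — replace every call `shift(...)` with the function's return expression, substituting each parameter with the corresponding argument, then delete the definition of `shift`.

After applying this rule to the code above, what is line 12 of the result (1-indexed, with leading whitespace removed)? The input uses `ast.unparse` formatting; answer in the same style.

a = record(u * 6)

Transformed code:
acc = x - 29
acc = (u - 29) // (acc % acc)
process(x)
u = a > x
if 35 > x:
    print(acc)
    for x in acc:
        print(acc)
        x = 13
else:
    a = x[a] - u[u]
a = record(u * 6)
print(15)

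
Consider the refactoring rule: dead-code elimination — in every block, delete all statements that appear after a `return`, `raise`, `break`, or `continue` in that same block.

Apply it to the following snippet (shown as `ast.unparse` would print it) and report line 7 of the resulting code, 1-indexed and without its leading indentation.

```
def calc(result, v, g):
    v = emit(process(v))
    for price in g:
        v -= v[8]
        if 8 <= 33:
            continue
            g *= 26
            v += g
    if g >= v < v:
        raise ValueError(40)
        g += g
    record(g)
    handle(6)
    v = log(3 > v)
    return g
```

if g >= v < v:

Transformed code:
def calc(result, v, g):
    v = emit(process(v))
    for price in g:
        v -= v[8]
        if 8 <= 33:
            continue
    if g >= v < v:
        raise ValueError(40)
    record(g)
    handle(6)
    v = log(3 > v)
    return g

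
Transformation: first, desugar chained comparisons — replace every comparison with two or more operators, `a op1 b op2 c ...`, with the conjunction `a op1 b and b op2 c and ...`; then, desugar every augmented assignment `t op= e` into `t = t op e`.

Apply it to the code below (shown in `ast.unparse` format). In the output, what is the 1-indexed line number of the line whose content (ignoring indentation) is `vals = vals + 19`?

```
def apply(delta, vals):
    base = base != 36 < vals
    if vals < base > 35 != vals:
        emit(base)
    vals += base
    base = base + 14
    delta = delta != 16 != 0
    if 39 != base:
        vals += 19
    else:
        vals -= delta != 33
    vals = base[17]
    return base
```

9

Transformed code:
def apply(delta, vals):
    base = base != 36 and 36 < vals
    if vals < base and base > 35 and (35 != vals):
        emit(base)
    vals = vals + base
    base = base + 14
    delta = delta != 16 and 16 != 0
    if 39 != base:
        vals = vals + 19
    else:
        vals = vals - (delta != 33)
    vals = base[17]
    return base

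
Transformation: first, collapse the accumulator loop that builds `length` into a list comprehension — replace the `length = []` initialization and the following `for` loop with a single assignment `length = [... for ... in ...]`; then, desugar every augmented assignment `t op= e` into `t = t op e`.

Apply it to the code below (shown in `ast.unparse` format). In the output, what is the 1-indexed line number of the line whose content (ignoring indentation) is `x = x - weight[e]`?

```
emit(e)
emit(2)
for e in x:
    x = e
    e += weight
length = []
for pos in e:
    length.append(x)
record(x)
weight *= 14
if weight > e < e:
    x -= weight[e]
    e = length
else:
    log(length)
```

10

Transformed code:
emit(e)
emit(2)
for e in x:
    x = e
    e = e + weight
length = [x for pos in e]
record(x)
weight = weight * 14
if weight > e < e:
    x = x - weight[e]
    e = length
else:
    log(length)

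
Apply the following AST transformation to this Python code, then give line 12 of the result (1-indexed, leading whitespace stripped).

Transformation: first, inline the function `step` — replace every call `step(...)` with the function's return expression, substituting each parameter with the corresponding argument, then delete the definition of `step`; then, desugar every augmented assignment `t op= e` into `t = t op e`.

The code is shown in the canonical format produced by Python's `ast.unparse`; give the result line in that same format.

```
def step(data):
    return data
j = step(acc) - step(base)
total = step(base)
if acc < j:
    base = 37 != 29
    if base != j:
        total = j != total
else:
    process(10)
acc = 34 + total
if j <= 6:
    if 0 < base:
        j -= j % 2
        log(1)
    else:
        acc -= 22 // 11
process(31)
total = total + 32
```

j = j - j % 2

Transformed code:
j = acc - base
total = base
if acc < j:
    base = 37 != 29
    if base != j:
        total = j != total
else:
    process(10)
acc = 34 + total
if j <= 6:
    if 0 < base:
        j = j - j % 2
        log(1)
    else:
        acc = acc - 22 // 11
process(31)
total = total + 32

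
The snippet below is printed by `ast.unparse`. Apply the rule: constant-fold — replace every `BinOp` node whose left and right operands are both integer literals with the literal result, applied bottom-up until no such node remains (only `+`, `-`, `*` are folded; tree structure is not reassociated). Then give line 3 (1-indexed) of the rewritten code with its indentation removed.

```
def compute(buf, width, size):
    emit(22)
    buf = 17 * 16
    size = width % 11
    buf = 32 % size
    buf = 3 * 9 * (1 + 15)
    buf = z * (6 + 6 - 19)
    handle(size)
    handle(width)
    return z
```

Transformed code:
def compute(buf, width, size):
    emit(22)
    buf = 272
    size = width % 11
    buf = 32 % size
    buf = 432
    buf = z * -7
    handle(size)
    handle(width)
    return z

buf = 272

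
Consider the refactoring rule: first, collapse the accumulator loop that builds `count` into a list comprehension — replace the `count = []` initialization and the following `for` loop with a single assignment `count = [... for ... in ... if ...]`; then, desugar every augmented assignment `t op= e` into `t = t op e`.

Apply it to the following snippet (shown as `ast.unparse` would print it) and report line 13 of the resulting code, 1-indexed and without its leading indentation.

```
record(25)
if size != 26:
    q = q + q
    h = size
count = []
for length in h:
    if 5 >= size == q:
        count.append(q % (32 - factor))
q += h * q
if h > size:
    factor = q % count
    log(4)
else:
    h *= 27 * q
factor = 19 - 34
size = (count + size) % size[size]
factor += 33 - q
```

size = (count + size) % size[size]

Transformed code:
record(25)
if size != 26:
    q = q + q
    h = size
count = [q % (32 - factor) for length in h if 5 >= size == q]
q = q + h * q
if h > size:
    factor = q % count
    log(4)
else:
    h = h * (27 * q)
factor = 19 - 34
size = (count + size) % size[size]
factor = factor + (33 - q)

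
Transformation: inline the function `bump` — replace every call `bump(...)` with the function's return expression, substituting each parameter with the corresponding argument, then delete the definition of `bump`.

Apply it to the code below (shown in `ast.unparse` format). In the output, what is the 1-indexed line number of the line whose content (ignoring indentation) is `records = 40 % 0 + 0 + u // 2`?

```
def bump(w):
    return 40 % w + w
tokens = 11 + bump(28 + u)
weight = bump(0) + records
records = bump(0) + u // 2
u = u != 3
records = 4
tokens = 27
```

3

Transformed code:
tokens = 11 + (40 % (28 + u) + (28 + u))
weight = 40 % 0 + 0 + records
records = 40 % 0 + 0 + u // 2
u = u != 3
records = 4
tokens = 27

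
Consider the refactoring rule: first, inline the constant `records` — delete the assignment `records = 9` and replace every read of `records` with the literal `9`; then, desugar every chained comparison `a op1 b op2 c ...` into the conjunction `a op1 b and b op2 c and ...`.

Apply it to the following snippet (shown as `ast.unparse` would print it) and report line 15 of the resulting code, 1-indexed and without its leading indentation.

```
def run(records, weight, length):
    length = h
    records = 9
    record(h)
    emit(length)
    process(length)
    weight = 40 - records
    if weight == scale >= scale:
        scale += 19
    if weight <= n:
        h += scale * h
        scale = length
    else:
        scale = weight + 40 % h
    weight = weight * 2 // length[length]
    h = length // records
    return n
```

Transformed code:
def run(records, weight, length):
    length = h
    record(h)
    emit(length)
    process(length)
    weight = 40 - 9
    if weight == scale and scale >= scale:
        scale += 19
    if weight <= n:
        h += scale * h
        scale = length
    else:
        scale = weight + 40 % h
    weight = weight * 2 // length[length]
    h = length // 9
    return n

h = length // 9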